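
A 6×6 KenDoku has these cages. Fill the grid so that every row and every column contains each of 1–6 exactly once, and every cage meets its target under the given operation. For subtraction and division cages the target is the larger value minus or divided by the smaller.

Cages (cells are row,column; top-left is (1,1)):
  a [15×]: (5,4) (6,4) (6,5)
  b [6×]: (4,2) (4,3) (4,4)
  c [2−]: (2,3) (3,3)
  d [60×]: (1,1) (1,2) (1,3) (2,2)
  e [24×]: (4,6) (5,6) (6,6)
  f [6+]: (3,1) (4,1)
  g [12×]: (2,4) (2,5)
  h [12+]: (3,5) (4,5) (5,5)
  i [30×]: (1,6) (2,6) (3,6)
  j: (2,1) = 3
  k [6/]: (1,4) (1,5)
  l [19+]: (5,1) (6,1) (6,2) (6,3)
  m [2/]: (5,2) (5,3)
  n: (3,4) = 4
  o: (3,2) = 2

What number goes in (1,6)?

Cage j is a single given cell, which forces (2,1) = 3.
Cage o is given, leaving (3,2) = 2.
Cage n is a single given cell; hence (3,4) = 4.
Cage d needs product 60, leaving (2,2) = 1.
Row 2 already has 1, leaving (2,6) = 5.
Column 2 already has 1, so (4,2) = 3.
Cage d needs product 60, leaving (1,3) = 3.
Column 6 now contains 5, leaving (1,6) = 2.
5 is placed in row 2; hence (2,3) = 4.
Cage c needs two cells with difference 2, so (3,3) = 6.
Cage i has product 30, so (3,6) = 3.
3 is placed in column 3, which forces (5,3) = 2.
2 is placed in column 3, which forces (6,3) = 5.
2 is placed in column 3; hence (4,3) = 1.
Cage b needs product 6, so (4,4) = 2.
The two cells of cage m must have quotient 2, so (5,2) = 4.
Cage a needs product 15, so (5,4) = 5.
Column 2 now contains 4, so (6,2) = 6.
Cage d has product 60, leaving (1,1) = 4.
Column 2 now contains 4, so (1,2) = 5.
Column 4 already has 2, which forces (2,4) = 6.
Cage g needs two cells with product 12, so (2,5) = 2.
The two cells of cage f must have sum 6; hence (3,1) = 1.
Row 3 now contains 1, leaving (3,5) = 5.
Row 4 already has 1, so (4,1) = 5.
4 is placed in row 5, so (5,1) = 6.
Row 5 already has 6; hence (5,6) = 1.
Row 6 already has 6; hence (6,1) = 2.
Column 6 now contains 1, so (6,6) = 4.
Column 4 now contains 6, leaving (1,4) = 1.
Cage k needs two cells with quotient 6, leaving (1,5) = 6.
Cage h needs sum 12, so (4,5) = 4.
4 is placed in column 6, which forces (4,6) = 6.
Row 5 now contains 1, leaving (5,5) = 3.
Column 4 now contains 1; hence (6,4) = 3.
Column 5 now contains 3; hence (6,5) = 1.
Filled in: 4 5 3 1 6 2 / 3 1 4 6 2 5 / 1 2 6 4 5 3 / 5 3 1 2 4 6 / 6 4 2 5 3 1 / 2 6 5 3 1 4.

2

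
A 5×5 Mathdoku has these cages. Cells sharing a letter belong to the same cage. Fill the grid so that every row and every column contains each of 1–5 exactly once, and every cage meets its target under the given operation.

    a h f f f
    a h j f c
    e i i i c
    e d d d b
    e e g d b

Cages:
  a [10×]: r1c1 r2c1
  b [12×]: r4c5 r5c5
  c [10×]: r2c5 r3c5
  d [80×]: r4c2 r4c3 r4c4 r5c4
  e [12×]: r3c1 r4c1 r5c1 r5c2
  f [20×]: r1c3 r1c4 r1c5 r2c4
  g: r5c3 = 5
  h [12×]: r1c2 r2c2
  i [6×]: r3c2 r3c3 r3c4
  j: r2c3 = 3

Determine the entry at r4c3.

2

J is a freebie, so r2c3 = 3.
Cage g is given, so r5c3 = 5.
The two cells of cage h must have product 12, so r1c2 = 3.
3 is placed in row 2, which forces r2c2 = 4.
Cage i needs product 6; hence r3c4 = 3.
The only place for 1 in row 2 is r2c4.
Row 1 needs a 2, and only r1c1 is open for it.
Column 1 already has 2, leaving r2c1 = 5.
5 is placed in row 2, which forces r2c5 = 2.
Column 5 already has 2, so r3c5 = 5.
Cage e has product 12, so r5c2 = 1.
Cage f has product 20, leaving r1c4 = 5.
Column 2 already has 1, leaving r3c2 = 2.
The 3 cells of cage i must have product 6, so r3c3 = 1.
Column 2 already has 2, so r4c2 = 5.
5 is placed in column 4, which forces r4c4 = 4.
4 is placed in row 4; hence r4c5 = 3.
The 4 cells of cage d must have product 80, which forces r5c4 = 2.
Column 5 already has 3, leaving r5c5 = 4.
Column 3 already has 1, leaving r1c3 = 4.
Column 5 now contains 4, which forces r1c5 = 1.
1 is placed in row 3; hence r3c1 = 4.
Row 4 now contains 3, leaving r4c1 = 1.
4 is placed in row 4, leaving r4c3 = 2.
Row 5 now contains 4, which forces r5c1 = 3.
Completed grid: 2 3 4 5 1 / 5 4 3 1 2 / 4 2 1 3 5 / 1 5 2 4 3 / 3 1 5 2 4.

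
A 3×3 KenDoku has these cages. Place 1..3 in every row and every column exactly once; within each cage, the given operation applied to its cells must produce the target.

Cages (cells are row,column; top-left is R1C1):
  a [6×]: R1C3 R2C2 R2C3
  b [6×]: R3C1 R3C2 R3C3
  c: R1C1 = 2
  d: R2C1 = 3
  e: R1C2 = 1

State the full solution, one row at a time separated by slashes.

Cage c is a single given cell; hence R1C1 = 2.
Cage e is given, which forces R1C2 = 1.
Row 1 already has 1, so R1C3 = 3.
Cage d is given, which forces R2C1 = 3.
Row 2 now contains 3, so R2C2 = 2.
Row 2 now contains 2; hence R2C3 = 1.
3 is placed in column 1, so R3C1 = 1.
Column 2 now contains 2, which forces R3C2 = 3.
Column 3 now contains 1, which forces R3C3 = 2.

2 1 3 / 3 2 1 / 1 3 2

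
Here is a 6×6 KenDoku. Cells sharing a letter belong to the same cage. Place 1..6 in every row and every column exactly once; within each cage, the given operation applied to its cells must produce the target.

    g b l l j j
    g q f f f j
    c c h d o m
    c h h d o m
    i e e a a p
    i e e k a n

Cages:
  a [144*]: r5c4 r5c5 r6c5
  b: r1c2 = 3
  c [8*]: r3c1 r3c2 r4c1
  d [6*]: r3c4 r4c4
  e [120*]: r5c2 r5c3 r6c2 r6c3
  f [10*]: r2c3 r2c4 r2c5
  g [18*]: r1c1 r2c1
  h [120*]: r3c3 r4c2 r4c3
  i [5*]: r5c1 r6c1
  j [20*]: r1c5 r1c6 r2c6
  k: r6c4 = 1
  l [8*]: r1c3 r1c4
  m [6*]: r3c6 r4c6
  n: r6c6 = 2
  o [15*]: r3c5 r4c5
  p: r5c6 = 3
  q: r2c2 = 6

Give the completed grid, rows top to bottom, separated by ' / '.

6 3 2 4 1 5 / 3 6 1 5 2 4 / 2 1 4 3 5 6 / 4 5 6 2 3 1 / 1 2 5 6 4 3 / 5 4 3 1 6 2

Cage b is given; hence r1c2 = 3.
Q is a freebie; hence r2c2 = 6.
Cage a needs product 144; hence r5c4 = 6.
Cage a has product 144, which forces r5c5 = 4.
Cage p is a single given cell, so r5c6 = 3.
Cage k is a single given cell, leaving r6c4 = 1.
The 3 cells of cage a must have product 144, so r6c5 = 6.
Cage n is a single given cell, so r6c6 = 2.
3 is placed in row 1, which forces r1c1 = 6.
6 is placed in row 2, so r2c1 = 3.
Cage i needs two cells with product 5, leaving r5c1 = 1.
Row 6 already has 1, so r6c1 = 5.
Cage e has product 120, which forces r6c2 = 4.
Cage e needs product 120, so r6c3 = 3.
Cage c has product 8, which forces r3c2 = 1.
Row 3 now contains 1, so r3c6 = 6.
Column 2 now contains 4, which forces r4c2 = 5.
5 is placed in row 4, which forces r4c5 = 3.
Column 6 already has 6, leaving r4c6 = 1.
Column 2 already has 5, so r5c2 = 2.
2 is placed in row 5, so r5c3 = 5.
Cage j needs product 20; hence r1c5 = 1.
Row 3 now contains 6, which forces r3c3 = 4.
The two cells of cage d must have product 6, so r3c4 = 3.
Column 5 now contains 3; hence r3c5 = 5.
Cage h has product 120, which forces r4c3 = 6.
Row 4 already has 3; hence r4c4 = 2.
Column 3 already has 4, so r1c3 = 2.
Column 4 now contains 2, so r1c4 = 4.
Row 1 already has 4; hence r1c6 = 5.
Cage f has product 10, so r2c3 = 1.
Column 4 now contains 2, which forces r2c4 = 5.
Column 5 now contains 5; hence r2c5 = 2.
Column 6 already has 5, so r2c6 = 4.
Row 3 now contains 4, leaving r3c1 = 2.
Row 4 now contains 2, so r4c1 = 4.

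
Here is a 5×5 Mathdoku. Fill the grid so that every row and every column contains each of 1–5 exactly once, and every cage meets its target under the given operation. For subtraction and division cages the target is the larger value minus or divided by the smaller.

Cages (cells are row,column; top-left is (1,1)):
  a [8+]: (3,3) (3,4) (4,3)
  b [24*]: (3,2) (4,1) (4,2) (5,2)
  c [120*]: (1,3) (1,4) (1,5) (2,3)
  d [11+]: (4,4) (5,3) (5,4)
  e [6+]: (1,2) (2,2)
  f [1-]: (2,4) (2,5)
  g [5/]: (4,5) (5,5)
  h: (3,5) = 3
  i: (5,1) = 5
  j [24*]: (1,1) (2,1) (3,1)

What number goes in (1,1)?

3

H is a freebie, which forces (3,5) = 3.
Cage i is given, which forces (5,1) = 5.
5 is placed in row 5, which forces (5,5) = 1.
1 is placed in column 5, so (4,5) = 5.
Row 4 now contains 5, so (4,4) = 4.
Cage d has sum 11, so (5,3) = 4.
Cage d needs sum 11, so (5,4) = 3.
Cage c needs product 120, leaving (1,5) = 4.
Column 5 already has 4, leaving (2,5) = 2.
Cage b needs product 24, which forces (3,2) = 4.
Row 5 already has 3; hence (5,2) = 2.
Cage j needs product 24, leaving (1,1) = 3.
Cage j has product 24; hence (2,1) = 4.
The two cells of cage f must have difference 1, leaving (2,4) = 1.
Row 3 now contains 4, leaving (3,1) = 2.
2 is placed in row 3; hence (3,4) = 5.
Column 1 now contains 3, so (4,1) = 1.
1 is placed in row 4, leaving (4,2) = 3.
1 is placed in row 4, which forces (4,3) = 2.
The two cells of cage e must have sum 6, which forces (1,2) = 1.
Column 3 now contains 2, so (1,3) = 5.
Column 4 now contains 5, so (1,4) = 2.
Row 2 now contains 1; hence (2,2) = 5.
Cage c needs product 120, leaving (2,3) = 3.
Row 3 already has 5, so (3,3) = 1.
The full grid is 3 1 5 2 4 / 4 5 3 1 2 / 2 4 1 5 3 / 1 3 2 4 5 / 5 2 4 3 1.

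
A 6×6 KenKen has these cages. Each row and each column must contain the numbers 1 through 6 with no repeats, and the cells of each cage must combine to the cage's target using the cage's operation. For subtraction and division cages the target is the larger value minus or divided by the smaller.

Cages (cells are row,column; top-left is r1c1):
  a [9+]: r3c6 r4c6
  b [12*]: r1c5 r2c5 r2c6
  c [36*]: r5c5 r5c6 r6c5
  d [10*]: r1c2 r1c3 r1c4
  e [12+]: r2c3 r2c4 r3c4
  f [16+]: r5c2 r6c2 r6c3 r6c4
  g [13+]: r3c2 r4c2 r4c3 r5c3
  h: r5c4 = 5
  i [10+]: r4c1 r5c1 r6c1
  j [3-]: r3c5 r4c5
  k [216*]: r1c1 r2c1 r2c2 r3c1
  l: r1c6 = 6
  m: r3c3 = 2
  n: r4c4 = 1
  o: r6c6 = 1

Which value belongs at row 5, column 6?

2

Cage l is a single given cell, which forces r1c6 = 6.
M is a freebie, so r3c3 = 2.
N is a freebie; hence r4c4 = 1.
Cage h is a single given cell, leaving r5c4 = 5.
O is a freebie, leaving r6c6 = 1.
5 is placed in column 4, so r1c4 = 2.
Row 2 needs a 1, and only r2c5 is open for it.
The only place for 2 in row 2 is r2c1.
The 4 cells of cage k must have product 216, so r1c1 = 3.
Row 1 now contains 3, leaving r1c5 = 4.
The 4 cells of cage k must have product 216; hence r2c2 = 6.
Cage k needs product 216, so r3c1 = 6.
Cage i needs sum 10, which forces r5c1 = 1.
Cage e has sum 12; hence r2c3 = 5.
The 3 cells of cage b must have product 12, leaving r2c6 = 3.
3 is placed in column 6, leaving r5c6 = 2.
Cage d has product 10, so r1c2 = 5.
Column 3 already has 5, which forces r1c3 = 1.
3 is placed in row 2, so r2c4 = 4.
The 3 cells of cage e must have sum 12; hence r3c4 = 3.
Row 3 now contains 3, leaving r3c5 = 5.
Row 3 already has 5, so r3c6 = 4.
Column 6 now contains 4; hence r4c6 = 5.
Column 4 already has 3; hence r6c4 = 6.
Row 6 already has 6; hence r6c5 = 3.
Row 3 already has 4, which forces r3c2 = 1.
5 is placed in row 4, which forces r4c1 = 4.
Row 4 now contains 4, leaving r4c3 = 6.
Cage j's pair has difference 3; hence r4c5 = 2.
Cage f needs sum 16; hence r5c2 = 4.
4 is placed in row 5, so r5c3 = 3.
Column 5 already has 3; hence r5c5 = 6.
Cage i has sum 10, which forces r6c1 = 5.
The 4 cells of cage f must have sum 16, so r6c2 = 2.
3 is placed in row 6; hence r6c3 = 4.
Row 4 now contains 2, leaving r4c2 = 3.
Filled in: 3 5 1 2 4 6 / 2 6 5 4 1 3 / 6 1 2 3 5 4 / 4 3 6 1 2 5 / 1 4 3 5 6 2 / 5 2 4 6 3 1.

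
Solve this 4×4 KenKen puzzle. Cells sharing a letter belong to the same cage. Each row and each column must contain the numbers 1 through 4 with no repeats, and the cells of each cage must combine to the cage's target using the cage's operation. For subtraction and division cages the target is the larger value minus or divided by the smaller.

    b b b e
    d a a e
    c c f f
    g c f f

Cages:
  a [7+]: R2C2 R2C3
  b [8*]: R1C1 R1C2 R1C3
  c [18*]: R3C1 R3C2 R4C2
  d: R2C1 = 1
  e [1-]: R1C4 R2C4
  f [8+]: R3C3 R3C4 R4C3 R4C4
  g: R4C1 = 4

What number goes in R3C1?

Cage d is a single given cell, which forces R2C1 = 1.
The 3 cells of cage c must have product 18; hence R3C1 = 3.
The 3 cells of cage c must have product 18; hence R3C2 = 2.
G is a freebie, so R4C1 = 4.
The 3 cells of cage c must have product 18, leaving R4C2 = 3.
Column 1 already has 4; hence R1C1 = 2.
Column 2 already has 3, so R2C2 = 4.
The two cells of cage a must have sum 7, so R2C3 = 3.
Row 2 now contains 3, leaving R2C4 = 2.
Column 4 already has 2, leaving R4C4 = 1.
Column 2 already has 4, so R1C2 = 1.
Cage b has product 8; hence R1C3 = 4.
Cage e needs two cells with difference 1; hence R1C4 = 3.
Cage f needs sum 8; hence R3C3 = 1.
Column 4 now contains 1, which forces R3C4 = 4.
Row 4 already has 1; hence R4C3 = 2.
The full grid is 2 1 4 3 / 1 4 3 2 / 3 2 1 4 / 4 3 2 1.

3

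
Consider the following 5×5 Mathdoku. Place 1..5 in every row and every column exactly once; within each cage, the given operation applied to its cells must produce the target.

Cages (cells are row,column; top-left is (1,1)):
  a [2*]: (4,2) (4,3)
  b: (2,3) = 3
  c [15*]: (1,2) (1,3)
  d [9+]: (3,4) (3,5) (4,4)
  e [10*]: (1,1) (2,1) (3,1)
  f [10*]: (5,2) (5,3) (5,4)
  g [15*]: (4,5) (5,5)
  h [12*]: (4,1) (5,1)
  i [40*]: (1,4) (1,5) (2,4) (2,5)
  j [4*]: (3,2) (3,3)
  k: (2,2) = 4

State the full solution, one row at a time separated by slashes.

K is a freebie; hence (2,2) = 4.
Cage b is given, leaving (2,3) = 3.
Column 2 now contains 4, which forces (3,2) = 1.
1 is placed in row 3, leaving (3,3) = 4.
1 is placed in column 2; hence (4,2) = 2.
2 is placed in row 4; hence (4,3) = 1.
Column 2 now contains 2, leaving (5,2) = 5.
Row 5 now contains 5, leaving (5,3) = 2.
Row 5 already has 2, leaving (5,4) = 1.
Row 5 now contains 5, which forces (5,5) = 3.
Column 2 already has 5, leaving (1,2) = 3.
Column 3 already has 3, which forces (1,3) = 5.
The 3 cells of cage d must have sum 9, which forces (3,4) = 3.
Cage d needs sum 9, which forces (3,5) = 2.
The two cells of cage h must have product 12, which forces (4,1) = 3.
Cage d has sum 9; hence (4,4) = 4.
Column 5 now contains 3, leaving (4,5) = 5.
3 is placed in row 5, so (5,1) = 4.
Column 4 now contains 4; hence (1,4) = 2.
Cage i has product 40, leaving (1,5) = 4.
Cage i needs product 40; hence (2,4) = 5.
5 is placed in column 5; hence (2,5) = 1.
2 is placed in row 3, so (3,1) = 5.
2 is placed in row 1; hence (1,1) = 1.
Row 2 now contains 1, which forces (2,1) = 2.

1 3 5 2 4 / 2 4 3 5 1 / 5 1 4 3 2 / 3 2 1 4 5 / 4 5 2 1 3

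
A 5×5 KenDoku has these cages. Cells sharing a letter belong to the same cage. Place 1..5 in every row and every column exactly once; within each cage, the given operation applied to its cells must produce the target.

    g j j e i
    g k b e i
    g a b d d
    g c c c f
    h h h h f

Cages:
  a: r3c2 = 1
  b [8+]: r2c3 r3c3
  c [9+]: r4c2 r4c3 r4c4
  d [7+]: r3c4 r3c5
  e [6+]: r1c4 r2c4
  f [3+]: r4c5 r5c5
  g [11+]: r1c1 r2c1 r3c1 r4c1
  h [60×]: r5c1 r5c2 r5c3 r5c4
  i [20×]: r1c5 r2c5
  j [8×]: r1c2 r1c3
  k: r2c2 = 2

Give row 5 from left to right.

4 5 1 3 2

Cage k is given, which forces r2c2 = 2.
Cage a is a single given cell, which forces r3c2 = 1.
Column 2 now contains 2, so r1c2 = 4.
Cage j needs two cells with product 8, leaving r1c3 = 2.
4 is placed in row 1, which forces r1c5 = 5.
Column 5 now contains 5, so r2c5 = 4.
Row 1 now contains 5, which forces r1c4 = 1.
The two cells of cage e must have sum 6, so r2c4 = 5.
5 is placed in column 4, which forces r3c4 = 4.
4 is placed in column 4, leaving r5c4 = 3.
Row 1 already has 1, leaving r1c1 = 3.
Cage g needs sum 11, leaving r2c1 = 1.
Row 2 already has 5, leaving r2c3 = 3.
Cage b's pair has sum 8, leaving r3c3 = 5.
Cage d needs two cells with sum 7; hence r3c5 = 3.
The 3 cells of cage c must have sum 9; hence r4c2 = 3.
The 3 cells of cage c must have sum 9, so r4c3 = 4.
Column 4 already has 3, leaving r4c4 = 2.
Row 4 now contains 2, which forces r4c5 = 1.
Column 1 already has 1, leaving r5c1 = 4.
Row 5 now contains 3, leaving r5c2 = 5.
4 is placed in column 3, which forces r5c3 = 1.
Column 5 already has 1, which forces r5c5 = 2.
Row 3 now contains 5, so r3c1 = 2.
Row 4 now contains 2; hence r4c1 = 5.
The full grid is 3 4 2 1 5 / 1 2 3 5 4 / 2 1 5 4 3 / 5 3 4 2 1 / 4 5 1 3 2.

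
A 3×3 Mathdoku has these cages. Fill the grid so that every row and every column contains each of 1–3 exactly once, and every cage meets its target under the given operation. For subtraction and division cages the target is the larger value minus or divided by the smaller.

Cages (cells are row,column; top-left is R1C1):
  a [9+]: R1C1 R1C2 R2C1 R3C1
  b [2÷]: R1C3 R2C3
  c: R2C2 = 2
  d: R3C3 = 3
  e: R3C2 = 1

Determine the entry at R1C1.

1

Cage a needs sum 9; hence R1C2 = 3.
Cage c is a single given cell, so R2C2 = 2.
Row 2 now contains 2, so R2C3 = 1.
E is a freebie, which forces R3C2 = 1.
Cage d is given; hence R3C3 = 3.
Cage a needs sum 9, which forces R1C1 = 1.
Column 3 now contains 1; hence R1C3 = 2.
1 is placed in row 2, so R2C1 = 3.
Row 3 already has 3, which forces R3C1 = 2.
Filled in: 1 3 2 / 3 2 1 / 2 1 3.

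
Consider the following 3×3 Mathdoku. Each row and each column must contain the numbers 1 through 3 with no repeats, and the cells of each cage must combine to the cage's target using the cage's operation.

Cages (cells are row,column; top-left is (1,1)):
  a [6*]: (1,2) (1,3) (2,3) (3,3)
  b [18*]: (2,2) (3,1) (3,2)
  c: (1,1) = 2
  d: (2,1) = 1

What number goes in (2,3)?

2

Cage c is a single given cell; hence (1,1) = 2.
Cage a has product 6, which forces (1,2) = 1.
2 is placed in row 1, so (1,3) = 3.
Cage d is a single given cell, which forces (2,1) = 1.
The 3 cells of cage b must have product 18, so (2,2) = 3.
1 is placed in row 2, so (2,3) = 2.
Cage b needs product 18; hence (3,1) = 3.
The 3 cells of cage b must have product 18; hence (3,2) = 2.
Column 3 already has 2, so (3,3) = 1.
Completed grid: 2 1 3 / 1 3 2 / 3 2 1.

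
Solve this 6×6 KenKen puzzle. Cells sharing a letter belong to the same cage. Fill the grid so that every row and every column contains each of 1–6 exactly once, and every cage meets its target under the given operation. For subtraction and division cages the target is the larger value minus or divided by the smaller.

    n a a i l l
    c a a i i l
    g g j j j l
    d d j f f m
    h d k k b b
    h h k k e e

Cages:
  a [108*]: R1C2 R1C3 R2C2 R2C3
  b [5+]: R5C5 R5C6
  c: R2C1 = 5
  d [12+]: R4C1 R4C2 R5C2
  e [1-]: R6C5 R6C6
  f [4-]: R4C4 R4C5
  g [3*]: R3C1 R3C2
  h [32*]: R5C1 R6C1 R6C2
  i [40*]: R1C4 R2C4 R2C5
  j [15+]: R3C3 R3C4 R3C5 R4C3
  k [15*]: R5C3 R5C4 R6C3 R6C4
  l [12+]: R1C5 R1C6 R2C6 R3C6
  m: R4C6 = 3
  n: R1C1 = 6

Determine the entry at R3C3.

2

N is a freebie; hence R1C1 = 6.
C is a freebie, so R2C1 = 5.
Cage m is given, so R4C6 = 3.
Cage h has product 32, leaving R5C1 = 4.
Cage h has product 32, so R6C1 = 2.
Cage h has product 32, leaving R6C2 = 4.
The 3 cells of cage i must have product 40, so R1C4 = 5.
Column 1 now contains 2, so R4C1 = 1.
Cage b needs two cells with sum 5, which forces R5C5 = 3.
Cage b's pair has sum 5, leaving R5C6 = 2.
1 is placed in column 1, leaving R3C1 = 3.
Cage g's pair has product 3, so R3C2 = 1.
Cage k needs product 15; hence R5C3 = 5.
Row 5 already has 3; hence R5C4 = 1.
Cage k needs product 15, which forces R6C3 = 1.
The 4 cells of cage k must have product 15, which forces R6C4 = 3.
Cage j needs sum 15, leaving R3C5 = 5.
Row 3 now contains 5, so R3C6 = 6.
The 3 cells of cage d must have sum 12, so R4C2 = 5.
Row 5 now contains 5; hence R5C2 = 6.
Column 5 now contains 5, which forces R6C5 = 6.
6 is placed in column 6, so R6C6 = 5.
The 4 cells of cage a must have product 108, leaving R1C2 = 2.
Cage a has product 108, which forces R1C3 = 3.
Cage l has sum 12, leaving R1C5 = 1.
Cage l has sum 12, leaving R1C6 = 4.
Column 2 now contains 6, which forces R2C2 = 3.
The 4 cells of cage a must have product 108, leaving R2C3 = 6.
Cage l has sum 12; hence R2C6 = 1.
6 is placed in row 3, so R3C3 = 2.
Cage j needs sum 15, so R3C4 = 4.
Cage j needs sum 15; hence R4C3 = 4.
Cage f's pair has difference 4; hence R4C4 = 6.
Column 5 now contains 6, leaving R4C5 = 2.
4 is placed in column 4, so R2C4 = 2.
Column 5 already has 2; hence R2C5 = 4.
Completed grid: 6 2 3 5 1 4 / 5 3 6 2 4 1 / 3 1 2 4 5 6 / 1 5 4 6 2 3 / 4 6 5 1 3 2 / 2 4 1 3 6 5.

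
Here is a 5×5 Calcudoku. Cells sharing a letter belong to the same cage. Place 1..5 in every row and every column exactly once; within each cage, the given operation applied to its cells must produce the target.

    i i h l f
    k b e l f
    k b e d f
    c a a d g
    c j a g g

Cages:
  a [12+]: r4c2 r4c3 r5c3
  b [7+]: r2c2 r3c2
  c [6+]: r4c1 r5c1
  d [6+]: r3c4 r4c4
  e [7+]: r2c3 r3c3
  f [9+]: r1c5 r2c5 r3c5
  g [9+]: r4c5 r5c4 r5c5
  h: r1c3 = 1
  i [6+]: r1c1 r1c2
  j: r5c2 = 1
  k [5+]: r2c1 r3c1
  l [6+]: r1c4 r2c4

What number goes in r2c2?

Cage h is a single given cell, leaving r1c3 = 1.
Cage j is given, which forces r5c2 = 1.
In row 1, 3 can only go at r1c5, so r1c5 = 3.
In row 1, 5 can only go at r1c4, so r1c4 = 5.
Cage l needs two cells with sum 6, leaving r2c4 = 1.
Column 1 needs a 5, and only r5c1 is open for it.
Cage c's pair has sum 6; hence r4c1 = 1.
Cage g needs sum 9, leaving r5c4 = 3.
Row 5 now contains 3, leaving r5c3 = 4.
Row 5 now contains 4; hence r5c5 = 2.
Cage f has sum 9; hence r2c5 = 5.
Cage f has sum 9, so r3c5 = 1.
2 is placed in column 5, so r4c5 = 4.
Row 2 now contains 5, so r2c3 = 2.
Cage e's pair has sum 7, which forces r3c3 = 5.
Cage d needs two cells with sum 6, which forces r3c4 = 4.
5 is placed in column 3; hence r4c3 = 3.
Row 4 now contains 4, so r4c4 = 2.
2 is placed in row 2, which forces r2c1 = 3.
Cage b needs two cells with sum 7; hence r2c2 = 4.
Cage k needs two cells with sum 5, so r3c1 = 2.
4 is placed in row 3, so r3c2 = 3.
3 is placed in row 4, which forces r4c2 = 5.
Column 1 now contains 2, which forces r1c1 = 4.
4 is placed in column 2, so r1c2 = 2.
Filled in: 4 2 1 5 3 / 3 4 2 1 5 / 2 3 5 4 1 / 1 5 3 2 4 / 5 1 4 3 2.

4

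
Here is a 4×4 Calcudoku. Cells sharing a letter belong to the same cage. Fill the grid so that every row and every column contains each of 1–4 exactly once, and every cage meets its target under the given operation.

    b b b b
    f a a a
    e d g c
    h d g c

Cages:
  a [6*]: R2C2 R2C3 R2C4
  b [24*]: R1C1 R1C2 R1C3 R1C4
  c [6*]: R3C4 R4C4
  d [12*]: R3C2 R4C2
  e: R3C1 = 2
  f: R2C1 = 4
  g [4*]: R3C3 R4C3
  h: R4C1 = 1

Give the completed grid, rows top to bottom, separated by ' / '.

Cage f is a single given cell; hence R2C1 = 4.
E is a freebie, which forces R3C1 = 2.
Row 3 now contains 2, leaving R3C4 = 3.
H is a freebie, so R4C1 = 1.
Row 4 already has 1; hence R4C3 = 4.
Column 4 now contains 3, which forces R4C4 = 2.
Column 1 already has 1, which forces R1C1 = 3.
2 is placed in column 4, leaving R2C4 = 1.
Row 3 already has 3, which forces R3C2 = 4.
Column 3 now contains 4, so R3C3 = 1.
4 is placed in row 4, leaving R4C2 = 3.
The 4 cells of cage b must have product 24, which forces R1C2 = 1.
Column 3 already has 1; hence R1C3 = 2.
Column 4 already has 1, so R1C4 = 4.
Column 2 already has 3; hence R2C2 = 2.
Cage a needs product 6, so R2C3 = 3.

3 1 2 4 / 4 2 3 1 / 2 4 1 3 / 1 3 4 2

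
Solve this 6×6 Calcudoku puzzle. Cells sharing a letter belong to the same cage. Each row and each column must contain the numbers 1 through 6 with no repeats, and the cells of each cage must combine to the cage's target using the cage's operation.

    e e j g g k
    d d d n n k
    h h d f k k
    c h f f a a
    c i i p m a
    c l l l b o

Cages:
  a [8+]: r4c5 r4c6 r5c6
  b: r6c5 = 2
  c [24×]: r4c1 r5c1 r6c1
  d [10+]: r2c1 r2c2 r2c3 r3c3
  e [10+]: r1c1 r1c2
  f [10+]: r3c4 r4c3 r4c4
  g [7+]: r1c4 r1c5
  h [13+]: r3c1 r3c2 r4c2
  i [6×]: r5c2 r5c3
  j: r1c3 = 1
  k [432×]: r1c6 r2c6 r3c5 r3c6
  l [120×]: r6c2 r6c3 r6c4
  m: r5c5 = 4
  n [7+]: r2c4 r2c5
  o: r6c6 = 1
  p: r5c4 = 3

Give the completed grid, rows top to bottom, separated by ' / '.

6 4 1 2 5 3 / 1 2 5 4 3 6 / 5 3 2 1 6 4 / 4 5 3 6 1 2 / 2 1 6 3 4 5 / 3 6 4 5 2 1

J is a freebie, leaving r1c3 = 1.
Cage k needs product 432; hence r3c5 = 6.
Cage p is a single given cell, leaving r5c4 = 3.
Cage m is given, so r5c5 = 4.
Cage b is given, so r6c5 = 2.
Cage o is given, so r6c6 = 1.
Cage a needs sum 8, leaving r4c5 = 1.
Cage i needs two cells with product 6; hence r5c2 = 1.
The two cells of cage i must have product 6; hence r5c3 = 6.
Cage d needs sum 10, which forces r2c1 = 1.
Row 5 already has 6, so r5c1 = 2.
Row 5 already has 2, which forces r5c6 = 5.
Column 6 already has 5, which forces r4c6 = 2.
The only place for 2 in row 1 is r1c4.
The two cells of cage g must have sum 7, so r1c5 = 5.
2 is placed in column 4, leaving r2c4 = 4.
Cage n needs two cells with sum 7, so r2c5 = 3.
Row 2 already has 3, so r2c6 = 6.
2 is placed in column 4, leaving r3c4 = 1.
Row 2 already has 3, leaving r2c2 = 2.
Cage d has sum 10, so r2c3 = 5.
Cage d has sum 10, which forces r3c3 = 2.
5 is placed in column 3, leaving r6c3 = 4.
Cage c has product 24, which forces r4c1 = 4.
Column 3 now contains 4, which forces r4c3 = 3.
The 3 cells of cage f must have sum 10, so r4c4 = 6.
Row 6 now contains 4; hence r6c1 = 3.
Column 4 now contains 6, leaving r6c4 = 5.
4 is placed in column 1; hence r1c1 = 6.
The two cells of cage e must have sum 10; hence r1c2 = 4.
4 is placed in row 1; hence r1c6 = 3.
Column 1 now contains 3; hence r3c1 = 5.
The 3 cells of cage h must have sum 13, leaving r3c2 = 3.
3 is placed in column 6, so r3c6 = 4.
6 is placed in row 4; hence r4c2 = 5.
Row 6 already has 5, which forces r6c2 = 6.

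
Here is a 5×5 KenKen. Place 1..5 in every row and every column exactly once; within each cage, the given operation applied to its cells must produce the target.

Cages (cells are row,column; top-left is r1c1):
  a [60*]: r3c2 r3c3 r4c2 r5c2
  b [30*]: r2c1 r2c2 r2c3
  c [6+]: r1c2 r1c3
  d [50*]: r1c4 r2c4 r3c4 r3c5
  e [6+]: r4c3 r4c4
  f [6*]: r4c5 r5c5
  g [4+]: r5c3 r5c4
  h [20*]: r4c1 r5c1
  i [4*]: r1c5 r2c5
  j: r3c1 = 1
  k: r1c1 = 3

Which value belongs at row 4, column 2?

Cage k is given, so r1c1 = 3.
Cage j is a single given cell; hence r3c1 = 1.
Row 3 already has 1; hence r3c4 = 2.
Cage d needs product 50, which forces r3c5 = 5.
Row 2 needs a 4, and only r2c5 is open for it.
Column 5 now contains 4; hence r1c5 = 1.
1 is placed in row 1, which forces r1c4 = 5.
Cage d has product 50, so r2c4 = 1.
Column 4 now contains 1, so r4c4 = 4.
Column 4 now contains 1, so r5c4 = 3.
Row 5 already has 3; hence r5c5 = 2.
Row 4 already has 4, leaving r4c1 = 5.
Row 4 now contains 5, which forces r4c2 = 1.
Cage e needs two cells with sum 6, so r4c3 = 2.
Column 5 already has 2, leaving r4c5 = 3.
Cage h needs two cells with product 20, which forces r5c1 = 4.
Column 2 now contains 1, so r5c2 = 5.
Row 5 already has 3; hence r5c3 = 1.
Cage c needs two cells with sum 6, so r1c2 = 2.
Column 3 now contains 2, which forces r1c3 = 4.
Column 1 now contains 5, leaving r2c1 = 2.
Cage b has product 30, leaving r2c2 = 3.
Cage b needs product 30; hence r2c3 = 5.
Column 2 already has 3, so r3c2 = 4.
4 is placed in column 3, so r3c3 = 3.
Filled in: 3 2 4 5 1 / 2 3 5 1 4 / 1 4 3 2 5 / 5 1 2 4 3 / 4 5 1 3 2.

1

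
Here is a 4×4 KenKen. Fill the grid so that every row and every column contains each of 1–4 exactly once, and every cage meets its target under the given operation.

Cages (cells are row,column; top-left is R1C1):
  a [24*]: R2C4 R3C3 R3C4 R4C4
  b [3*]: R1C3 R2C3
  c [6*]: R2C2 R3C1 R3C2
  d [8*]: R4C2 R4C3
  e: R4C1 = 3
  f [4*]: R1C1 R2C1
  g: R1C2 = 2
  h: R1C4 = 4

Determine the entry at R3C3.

4

Cage g is given, which forces R1C2 = 2.
Cage h is a single given cell, which forces R1C4 = 4.
Cage e is given, leaving R4C1 = 3.
Column 2 already has 2, which forces R4C2 = 4.
4 is placed in row 4, so R4C3 = 2.
Row 4 now contains 2, which forces R4C4 = 1.
Row 1 already has 4, so R1C1 = 1.
1 is placed in row 1, which forces R1C3 = 3.
Cage f's pair has product 4, leaving R2C1 = 4.
3 is placed in column 3, which forces R2C3 = 1.
The 3 cells of cage c must have product 6; hence R3C1 = 2.
Cage a needs product 24, which forces R3C3 = 4.
Row 3 already has 2, leaving R3C4 = 3.
1 is placed in row 2, so R2C2 = 3.
3 is placed in column 4, so R2C4 = 2.
3 is placed in row 3; hence R3C2 = 1.
Filled in: 1 2 3 4 / 4 3 1 2 / 2 1 4 3 / 3 4 2 1.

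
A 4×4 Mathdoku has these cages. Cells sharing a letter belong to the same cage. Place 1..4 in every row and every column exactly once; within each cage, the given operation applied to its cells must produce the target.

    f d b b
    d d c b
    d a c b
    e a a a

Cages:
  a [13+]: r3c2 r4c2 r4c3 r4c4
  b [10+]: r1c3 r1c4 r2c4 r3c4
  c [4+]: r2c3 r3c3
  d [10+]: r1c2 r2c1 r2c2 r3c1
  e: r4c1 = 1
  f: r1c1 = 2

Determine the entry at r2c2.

F is a freebie, so r1c1 = 2.
Cage a needs sum 13, so r3c2 = 4.
E is a freebie, which forces r4c1 = 1.
Cage d needs sum 10, leaving r1c2 = 1.
The 4 cells of cage d must have sum 10, so r2c1 = 4.
Cage d needs sum 10; hence r2c2 = 2.
Column 1 already has 1, so r3c1 = 3.
Row 3 now contains 3, so r3c3 = 1.
Row 3 already has 1; hence r3c4 = 2.
2 is placed in column 2, so r4c2 = 3.
3 is placed in row 4; hence r4c4 = 4.
Cage b needs sum 10, which forces r1c3 = 4.
Column 4 now contains 4; hence r1c4 = 3.
1 is placed in column 3; hence r2c3 = 3.
Cage b needs sum 10; hence r2c4 = 1.
Row 4 now contains 4, so r4c3 = 2.
Filled in: 2 1 4 3 / 4 2 3 1 / 3 4 1 2 / 1 3 2 4.

2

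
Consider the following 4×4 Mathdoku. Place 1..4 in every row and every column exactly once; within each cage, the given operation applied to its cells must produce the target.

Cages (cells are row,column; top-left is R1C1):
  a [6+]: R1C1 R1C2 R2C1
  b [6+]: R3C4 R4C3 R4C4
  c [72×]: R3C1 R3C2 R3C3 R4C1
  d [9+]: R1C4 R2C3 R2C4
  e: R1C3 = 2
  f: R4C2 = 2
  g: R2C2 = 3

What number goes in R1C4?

3

E is a freebie, which forces R1C3 = 2.
G is a freebie, which forces R2C2 = 3.
Row 2 already has 3, so R2C3 = 4.
4 is placed in column 3, leaving R3C3 = 3.
Cage c has product 72, leaving R4C1 = 3.
Cage f is a single given cell, which forces R4C2 = 2.
Column 3 already has 3; hence R4C3 = 1.
Row 4 already has 1, which forces R4C4 = 4.
Cage a has sum 6; hence R1C1 = 4.
Column 2 now contains 3, leaving R1C2 = 1.
Column 4 now contains 4; hence R1C4 = 3.
The 3 cells of cage a must have sum 6, which forces R2C1 = 1.
Cage d needs sum 9, so R2C4 = 2.
The 4 cells of cage c must have product 72, which forces R3C1 = 2.
Column 2 already has 2; hence R3C2 = 4.
Cage b needs sum 6, so R3C4 = 1.
Completed grid: 4 1 2 3 / 1 3 4 2 / 2 4 3 1 / 3 2 1 4.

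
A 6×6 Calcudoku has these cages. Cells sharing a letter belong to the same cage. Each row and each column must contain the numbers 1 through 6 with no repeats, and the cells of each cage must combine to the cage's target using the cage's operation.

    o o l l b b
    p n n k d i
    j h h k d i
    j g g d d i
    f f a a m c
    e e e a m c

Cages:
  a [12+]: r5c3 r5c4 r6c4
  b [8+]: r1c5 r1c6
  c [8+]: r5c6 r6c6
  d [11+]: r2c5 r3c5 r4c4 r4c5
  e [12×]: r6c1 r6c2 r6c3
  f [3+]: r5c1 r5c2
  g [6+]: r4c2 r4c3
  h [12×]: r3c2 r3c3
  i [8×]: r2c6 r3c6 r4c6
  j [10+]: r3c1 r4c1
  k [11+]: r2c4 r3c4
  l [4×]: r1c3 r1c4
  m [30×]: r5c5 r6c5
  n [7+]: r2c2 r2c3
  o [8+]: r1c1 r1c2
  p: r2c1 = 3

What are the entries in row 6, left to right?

1 4 3 2 6 5

P is a freebie; hence r2c1 = 3.
Column 1 needs a 5, and only r1c1 is open for it.
Cage o needs two cells with sum 8, leaving r1c2 = 3.
{5, 6} are confined to r5c5 and r6c5 in column 5, which forces r1c5 = 2.
Cage b's pair has sum 8, leaving r1c6 = 6.
Cage d needs sum 11, leaving r3c5 = 3.
Cage d needs sum 11; hence r4c4 = 3.
3 is placed in column 4, leaving r5c4 = 4.
Column 4 now contains 4, so r6c4 = 2.
The two cells of cage l must have product 4, leaving r1c3 = 4.
Column 4 now contains 4, so r1c4 = 1.
The 3 cells of cage a must have sum 12; hence r5c3 = 6.
Row 5 now contains 6, leaving r5c5 = 5.
Row 5 now contains 5; hence r5c6 = 3.
2 is placed in row 6; hence r6c1 = 1.
The 3 cells of cage e must have product 12, so r6c2 = 4.
Cage e needs product 12, which forces r6c3 = 3.
5 is placed in column 5; hence r6c5 = 6.
Column 6 already has 3, which forces r6c6 = 5.
The two cells of cage h must have product 12, which forces r3c2 = 6.
6 is placed in column 3; hence r3c3 = 2.
Row 3 now contains 6, so r3c4 = 5.
Column 1 already has 1, leaving r5c1 = 2.
Cage f needs two cells with sum 3, which forces r5c2 = 1.
Cage n's pair has sum 7; hence r2c2 = 2.
Cage n needs two cells with sum 7; hence r2c3 = 5.
Column 4 already has 5; hence r2c4 = 6.
Row 3 now contains 6; hence r3c1 = 4.
Row 3 now contains 4, so r3c6 = 1.
Cage j needs two cells with sum 10, leaving r4c1 = 6.
Column 2 now contains 1; hence r4c2 = 5.
Cage g needs two cells with sum 6, which forces r4c3 = 1.
Row 4 now contains 1, so r4c5 = 4.
Row 4 already has 4, leaving r4c6 = 2.
4 is placed in column 5, so r2c5 = 1.
Column 6 now contains 1, leaving r2c6 = 4.
The full grid is 5 3 4 1 2 6 / 3 2 5 6 1 4 / 4 6 2 5 3 1 / 6 5 1 3 4 2 / 2 1 6 4 5 3 / 1 4 3 2 6 5.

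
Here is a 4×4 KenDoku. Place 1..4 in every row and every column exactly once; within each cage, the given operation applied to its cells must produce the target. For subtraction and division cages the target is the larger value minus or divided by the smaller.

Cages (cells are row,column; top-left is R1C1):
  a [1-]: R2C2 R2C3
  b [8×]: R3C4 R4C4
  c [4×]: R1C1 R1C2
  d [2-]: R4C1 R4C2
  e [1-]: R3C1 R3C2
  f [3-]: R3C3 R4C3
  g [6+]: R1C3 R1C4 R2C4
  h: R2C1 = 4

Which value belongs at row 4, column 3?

4

Cage h is a single given cell, so R2C1 = 4.
Column 1 already has 4, leaving R1C1 = 1.
The two cells of cage c must have product 4, leaving R1C2 = 4.
The 3 cells of cage g must have sum 6; hence R2C4 = 1.
Cage d needs two cells with difference 2; hence R4C1 = 3.
Cage d's pair has difference 2, leaving R4C2 = 1.
Row 4 already has 1; hence R4C3 = 4.
4 is placed in row 4, leaving R4C4 = 2.
Cage g has sum 6, which forces R1C3 = 2.
Column 4 already has 2, leaving R1C4 = 3.
Column 3 already has 2, so R2C3 = 3.
Column 1 now contains 3; hence R3C1 = 2.
The two cells of cage e must have difference 1; hence R3C2 = 3.
Column 3 already has 4, which forces R3C3 = 1.
Column 4 already has 2; hence R3C4 = 4.
Row 2 already has 3, so R2C2 = 2.
Completed grid: 1 4 2 3 / 4 2 3 1 / 2 3 1 4 / 3 1 4 2.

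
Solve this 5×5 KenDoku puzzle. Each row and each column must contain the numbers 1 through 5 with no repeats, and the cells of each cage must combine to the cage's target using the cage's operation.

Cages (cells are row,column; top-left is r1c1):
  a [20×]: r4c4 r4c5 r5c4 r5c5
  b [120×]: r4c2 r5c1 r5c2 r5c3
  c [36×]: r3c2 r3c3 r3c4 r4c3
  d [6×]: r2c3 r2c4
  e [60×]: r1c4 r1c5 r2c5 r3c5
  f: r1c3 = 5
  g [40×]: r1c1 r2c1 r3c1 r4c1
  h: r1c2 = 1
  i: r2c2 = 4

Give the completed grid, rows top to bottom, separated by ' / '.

H is a freebie, leaving r1c2 = 1.
F is a freebie, leaving r1c3 = 5.
Cage i is a single given cell, which forces r2c2 = 4.
Column 2 already has 4, leaving r3c2 = 3.
The 4 cells of cage c must have product 36, leaving r4c3 = 3.
Column 3 already has 3; hence r2c3 = 2.
Cage d needs two cells with product 6, so r2c4 = 3.
Cage b needs product 120; hence r5c1 = 3.
The 4 cells of cage b must have product 120, leaving r5c3 = 4.
Cage e needs product 60; hence r1c5 = 3.
4 is placed in column 3, leaving r3c3 = 1.
Cage c needs product 36, which forces r3c4 = 4.
Column 4 already has 4, so r1c4 = 2.
Cage e needs product 60; hence r2c5 = 5.
The 4 cells of cage e must have product 60, so r3c5 = 2.
Column 5 already has 2, leaving r5c5 = 1.
Row 1 already has 2, leaving r1c1 = 4.
Row 2 now contains 5; hence r2c1 = 1.
Row 3 now contains 2, so r3c1 = 5.
Cage g needs product 40, leaving r4c1 = 2.
Row 4 already has 2, so r4c2 = 5.
The 4 cells of cage a must have product 20, so r4c4 = 1.
1 is placed in column 5, leaving r4c5 = 4.
Column 2 already has 5, which forces r5c2 = 2.
Row 5 already has 1; hence r5c4 = 5.

4 1 5 2 3 / 1 4 2 3 5 / 5 3 1 4 2 / 2 5 3 1 4 / 3 2 4 5 1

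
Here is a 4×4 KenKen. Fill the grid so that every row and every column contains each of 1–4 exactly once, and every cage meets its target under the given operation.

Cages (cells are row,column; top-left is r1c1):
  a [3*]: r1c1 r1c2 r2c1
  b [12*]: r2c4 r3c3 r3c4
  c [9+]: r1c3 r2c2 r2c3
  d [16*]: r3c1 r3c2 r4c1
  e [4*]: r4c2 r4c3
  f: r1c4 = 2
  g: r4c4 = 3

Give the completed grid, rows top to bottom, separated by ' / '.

3 1 4 2 / 1 3 2 4 / 4 2 3 1 / 2 4 1 3

Cage a has product 3, leaving r1c1 = 3.
Cage a needs product 3, so r1c2 = 1.
Cage f is given; hence r1c4 = 2.
Cage a needs product 3, so r2c1 = 1.
1 is placed in column 1, leaving r3c1 = 4.
Row 3 now contains 4, so r3c2 = 2.
Column 1 already has 4; hence r4c1 = 2.
Column 2 already has 1, so r4c2 = 4.
Row 4 now contains 4; hence r4c3 = 1.
Cage g is a single given cell, leaving r4c4 = 3.
2 is placed in row 1, leaving r1c3 = 4.
Column 2 already has 4, so r2c2 = 3.
The 3 cells of cage c must have sum 9, which forces r2c3 = 2.
Column 4 now contains 3, so r2c4 = 4.
Column 3 already has 1, so r3c3 = 3.
Column 4 now contains 3; hence r3c4 = 1.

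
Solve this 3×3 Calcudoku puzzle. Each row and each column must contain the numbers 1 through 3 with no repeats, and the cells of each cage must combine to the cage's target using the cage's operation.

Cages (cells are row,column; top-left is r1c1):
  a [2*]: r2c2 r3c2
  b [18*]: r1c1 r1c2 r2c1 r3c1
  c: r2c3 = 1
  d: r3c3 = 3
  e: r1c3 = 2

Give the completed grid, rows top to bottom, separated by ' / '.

1 3 2 / 3 2 1 / 2 1 3

Cage b has product 18, which forces r1c2 = 3.
E is a freebie; hence r1c3 = 2.
Cage c is a single given cell, so r2c3 = 1.
Cage d is a single given cell, so r3c3 = 3.
Row 1 already has 2, leaving r1c1 = 1.
Cage b needs product 18, so r2c1 = 3.
Row 2 now contains 1, so r2c2 = 2.
Cage b needs product 18, leaving r3c1 = 2.
The two cells of cage a must have product 2, so r3c2 = 1.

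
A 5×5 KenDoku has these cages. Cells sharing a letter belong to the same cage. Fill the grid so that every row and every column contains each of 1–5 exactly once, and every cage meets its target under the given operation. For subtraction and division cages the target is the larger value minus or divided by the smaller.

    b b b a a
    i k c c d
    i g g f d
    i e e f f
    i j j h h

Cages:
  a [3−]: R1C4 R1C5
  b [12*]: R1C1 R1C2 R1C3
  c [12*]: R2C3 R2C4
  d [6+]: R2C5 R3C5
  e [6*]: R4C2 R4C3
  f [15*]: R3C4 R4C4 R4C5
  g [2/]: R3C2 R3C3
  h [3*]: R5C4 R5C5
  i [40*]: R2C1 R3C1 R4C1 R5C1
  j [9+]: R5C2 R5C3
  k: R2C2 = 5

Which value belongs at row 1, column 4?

2

Cage k is given, so R2C2 = 5.
Column 2 already has 5, leaving R5C2 = 4.
Row 5 already has 4, leaving R5C3 = 5.
The only place for 3 in row 3 is R3C4.
The two cells of cage c must have product 12, which forces R2C3 = 3.
3 is placed in column 4, so R2C4 = 4.
Column 3 now contains 3, leaving R4C3 = 2.
3 is placed in column 4, which forces R5C4 = 1.
Cage h's pair has product 3, so R5C5 = 3.
Cage i has product 40, which forces R2C1 = 1.
1 is placed in row 2, which forces R2C5 = 2.
Cage g needs two cells with quotient 2; hence R3C2 = 2.
Row 4 already has 2, leaving R4C2 = 3.
Column 4 now contains 1, leaving R4C4 = 5.
The 3 cells of cage f must have product 15, which forces R4C5 = 1.
Row 5 already has 1, leaving R5C1 = 2.
Cage b has product 12, leaving R1C1 = 3.
Column 2 already has 3, so R1C2 = 1.
The 3 cells of cage b must have product 12, so R1C3 = 4.
Column 4 now contains 5, leaving R1C4 = 2.
2 is placed in column 5, leaving R1C5 = 5.
Cage i has product 40, so R3C1 = 5.
Column 3 already has 4; hence R3C3 = 1.
The two cells of cage d must have sum 6, which forces R3C5 = 4.
Row 4 already has 5, so R4C1 = 4.
Filled in: 3 1 4 2 5 / 1 5 3 4 2 / 5 2 1 3 4 / 4 3 2 5 1 / 2 4 5 1 3.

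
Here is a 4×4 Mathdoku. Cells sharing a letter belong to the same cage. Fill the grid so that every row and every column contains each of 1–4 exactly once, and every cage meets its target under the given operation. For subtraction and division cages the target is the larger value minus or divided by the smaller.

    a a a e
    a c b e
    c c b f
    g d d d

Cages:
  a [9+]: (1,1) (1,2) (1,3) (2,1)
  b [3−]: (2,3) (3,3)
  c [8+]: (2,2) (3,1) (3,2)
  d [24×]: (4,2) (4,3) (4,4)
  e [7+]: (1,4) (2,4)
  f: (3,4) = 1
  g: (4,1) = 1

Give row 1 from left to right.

F is a freebie, which forces (3,4) = 1.
Cage g is given, leaving (4,1) = 1.
Cage b's pair has difference 3, leaving (2,3) = 1.
1 is placed in row 3, leaving (3,3) = 4.
Cage a has sum 9, so (1,2) = 1.
Cage c needs sum 8, leaving (2,2) = 3.
Row 2 now contains 3, leaving (2,4) = 4.
Cage c needs sum 8; hence (3,1) = 3.
Cage c has sum 8, leaving (3,2) = 2.
Column 2 now contains 2; hence (4,2) = 4.
The 4 cells of cage a must have sum 9, so (1,1) = 4.
Cage a needs sum 9, so (1,3) = 2.
Column 4 already has 4, which forces (1,4) = 3.
Row 2 now contains 3, leaving (2,1) = 2.
Column 3 now contains 2; hence (4,3) = 3.
3 is placed in column 4, so (4,4) = 2.
The full grid is 4 1 2 3 / 2 3 1 4 / 3 2 4 1 / 1 4 3 2.

4 1 2 3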